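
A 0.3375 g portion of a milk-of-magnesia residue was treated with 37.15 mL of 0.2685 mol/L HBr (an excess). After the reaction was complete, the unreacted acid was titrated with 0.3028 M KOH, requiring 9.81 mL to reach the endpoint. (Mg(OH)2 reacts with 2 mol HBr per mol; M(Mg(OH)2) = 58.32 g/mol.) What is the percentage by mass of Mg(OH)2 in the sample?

Total n(HBr) added = 0.2685 x 0.03715 = 0.009975 mol.
n(KOH) used = 0.3028 x 0.009810 = 0.002970 mol, which equals the excess n(HBr).
So n(HBr) consumed by the sample = 0.009975 - 0.002970 = 0.007004 mol.
n(Mg(OH)2) = 0.007004 / 2 = 0.003502 mol.
mass Mg(OH)2 = 0.003502 x 58.32 = 0.2042 g, so %Mg(OH)2 = 0.2042/0.3375 x 100 = 60.5%.

60.5%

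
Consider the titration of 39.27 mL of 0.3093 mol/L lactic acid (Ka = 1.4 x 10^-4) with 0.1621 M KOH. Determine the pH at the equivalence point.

n(HC3H5O3) = 0.3093 x 0.03927 = 0.01215 mol; V(KOH) at equivalence = 0.01215/0.1621 = 0.07493 L.
At equivalence all the acid is converted to C3H5O3-; total volume = 0.03927 + 0.07493 = 0.1142 L, so [C3H5O3-] = 0.01215/0.1142 = 0.1064 M.
Kb = Kw/Ka = 1.0e-14 / 1.4 x 10^-4 = 7.14e-11.
[OH^-] = sqrt(Kb x [C3H5O3-]) = sqrt(7.14e-11 x 0.1064) = 2.76e-6 M.
pOH = 5.56, so pH = 14.00 - 5.56 = 8.44.

8.44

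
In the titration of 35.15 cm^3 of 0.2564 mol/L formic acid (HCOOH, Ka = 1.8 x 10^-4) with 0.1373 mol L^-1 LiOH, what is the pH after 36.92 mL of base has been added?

Initial n(HCOOH) = 0.2564 x 0.03515 = 0.009012 mol.
n(LiOH) added = 0.1373 x 0.03692 = 0.005069 mol, converting that many moles of HCOOH to HCOO-.
Remaining n(HCOOH) = 0.003943 mol; n(HCOO-) = 0.005069 mol.
By Henderson-Hasselbalch, pH = pKa + log([A^-]/[HA]) = 3.74 + log(0.005069/0.003943) = 3.74 + (+0.11) = 3.85.

3.85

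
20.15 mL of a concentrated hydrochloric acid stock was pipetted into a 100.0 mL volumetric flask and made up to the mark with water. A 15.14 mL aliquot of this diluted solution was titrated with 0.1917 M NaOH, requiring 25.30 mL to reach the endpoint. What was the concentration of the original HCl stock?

n(NaOH) = 0.1917 x 0.02530 = 0.004850 mol.
n(HCl) in the aliquot = 0.004850 mol.
[diluted HCl] = 0.004850 / 0.01514 = 0.3203 M.
Dilution factor = 100.0/20.15 = 4.963, so [stock] = 0.3203 x 4.963 = 1.59 M.

1.59 M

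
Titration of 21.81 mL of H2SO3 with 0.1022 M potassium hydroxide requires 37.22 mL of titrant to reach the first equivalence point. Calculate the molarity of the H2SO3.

n(KOH) = 0.1022 x 0.03722 = 0.003804 mol.
At the first equivalence point, 1 mol OH^- react per mol H2SO3, so n(H2SO3) = 0.003804 / 1 = 0.003804 mol.
[H2SO3] = 0.003804 / 0.02181 L = 0.174 M.

0.174 M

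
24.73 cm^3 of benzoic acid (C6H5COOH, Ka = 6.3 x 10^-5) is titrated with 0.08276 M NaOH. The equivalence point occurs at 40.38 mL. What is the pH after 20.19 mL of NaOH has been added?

20.19 mL is exactly half the equivalence volume (40.38/2), i.e. the half-equivalence point.
There, n(HA) = n(A^-), so pH = pKa = -log(6.3 x 10^-5) = 4.20.

4.20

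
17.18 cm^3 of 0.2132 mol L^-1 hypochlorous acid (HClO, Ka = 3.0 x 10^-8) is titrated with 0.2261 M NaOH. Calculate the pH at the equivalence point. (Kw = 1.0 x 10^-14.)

n(HClO) = 0.2132 x 0.01718 = 0.003663 mol; V(NaOH) at equivalence = 0.003663/0.2261 = 0.01620 L.
At equivalence all the acid is converted to ClO-; total volume = 0.01718 + 0.01620 = 0.03338 L, so [ClO-] = 0.003663/0.03338 = 0.1097 M.
Kb = Kw/Ka = 1.0e-14 / 3.0 x 10^-8 = 3.33e-7.
[OH^-] = sqrt(Kb x [ClO-]) = sqrt(3.33e-7 x 0.1097) = 0.000191 M.
pOH = 3.72, so pH = 14.00 - 3.72 = 10.28.

10.28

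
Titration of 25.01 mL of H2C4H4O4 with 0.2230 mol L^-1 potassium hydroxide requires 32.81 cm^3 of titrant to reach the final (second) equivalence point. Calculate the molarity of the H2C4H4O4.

n(KOH) = 0.2230 x 0.03281 = 0.007317 mol.
At the final (second) equivalence point, 2 mol OH^- react per mol H2C4H4O4, so n(H2C4H4O4) = 0.007317 / 2 = 0.003658 mol.
[H2C4H4O4] = 0.003658 / 0.02501 L = 0.146 M.

0.146 M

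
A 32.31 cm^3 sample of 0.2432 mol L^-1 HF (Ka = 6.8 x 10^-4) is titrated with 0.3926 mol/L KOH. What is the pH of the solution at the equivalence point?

8.17

n(HF) = 0.2432 x 0.03231 = 0.007858 mol; V(KOH) at equivalence = 0.007858/0.3926 = 0.02001 L.
At equivalence all the acid is converted to F-; total volume = 0.03231 + 0.02001 = 0.05232 L, so [F-] = 0.007858/0.05232 = 0.1502 M.
Kb = Kw/Ka = 1.0e-14 / 6.8 x 10^-4 = 1.47e-11.
[OH^-] = sqrt(Kb x [F-]) = sqrt(1.47e-11 x 0.1502) = 1.49e-6 M.
pOH = 5.83, so pH = 14.00 - 5.83 = 8.17.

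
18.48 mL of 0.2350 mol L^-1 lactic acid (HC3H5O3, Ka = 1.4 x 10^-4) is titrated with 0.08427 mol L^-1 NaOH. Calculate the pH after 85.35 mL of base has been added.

n(acid) = 0.2350 x 0.01848 = 0.004343 mol; n(NaOH) added = 0.08427 x 0.08535 = 0.007192 mol.
Base is in excess by 0.007192 - 0.004343 = 0.002850 mol in a total volume of 0.1038 L.
[OH^-] = 0.002850/0.1038 = 0.02745 M, so pOH = 1.56 and pH = 14.00 - 1.56 = 12.44.

12.44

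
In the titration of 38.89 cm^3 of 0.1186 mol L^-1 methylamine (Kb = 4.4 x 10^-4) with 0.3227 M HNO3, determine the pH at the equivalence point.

n(CH3NH2) = 0.1186 x 0.03889 = 0.004612 mol; V(HNO3) at equivalence = 0.004612/0.3227 = 0.01429 L.
At equivalence the base is fully converted to CH3NH3+; total volume = 0.05318 L, so [CH3NH3+] = 0.004612/0.05318 = 0.08673 M.
Ka(CH3NH3+) = Kw/Kb = 1.0e-14 / 4.4 x 10^-4 = 2.27e-11.
[H^+] = sqrt(Ka x [CH3NH3+]) = sqrt(2.27e-11 x 0.08673) = 1.40e-6 M.
pH = -log(1.40e-6) = 5.85.

5.85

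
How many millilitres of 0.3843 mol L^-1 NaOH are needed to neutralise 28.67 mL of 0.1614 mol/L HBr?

12.0 mL

n(HBr) = 0.1614 mol/L x 0.02867 L = 0.004627 mol.
At equivalence n(NaOH) = n(HBr) = 0.004627 mol.
V(NaOH) = 0.004627 / 0.3843 = 0.01204 L = 12.0 mL.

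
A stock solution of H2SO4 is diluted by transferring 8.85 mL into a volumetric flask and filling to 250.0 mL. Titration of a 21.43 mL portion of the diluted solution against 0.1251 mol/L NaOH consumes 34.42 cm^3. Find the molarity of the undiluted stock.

n(NaOH) = 0.1251 x 0.03442 = 0.004306 mol.
n(H2SO4) in the aliquot = 0.004306 x 1/2 = 0.002153 mol.
[diluted H2SO4] = 0.002153 / 0.02143 = 0.1005 M.
Dilution factor = 250.0/8.850 = 28.25, so [stock] = 0.1005 x 28.25 = 2.84 M.

2.84 M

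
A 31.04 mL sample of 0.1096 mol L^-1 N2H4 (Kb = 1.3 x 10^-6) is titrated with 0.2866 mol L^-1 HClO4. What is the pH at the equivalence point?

n(N2H4) = 0.1096 x 0.03104 = 0.003402 mol; V(HClO4) at equivalence = 0.003402/0.2866 = 0.01187 L.
At equivalence the base is fully converted to N2H5+; total volume = 0.04291 L, so [N2H5+] = 0.003402/0.04291 = 0.07928 M.
Ka(N2H5+) = Kw/Kb = 1.0e-14 / 1.3 x 10^-6 = 7.69e-9.
[H^+] = sqrt(Ka x [N2H5+]) = sqrt(7.69e-9 x 0.07928) = 2.47e-5 M.
pH = -log(2.47e-5) = 4.61.

4.61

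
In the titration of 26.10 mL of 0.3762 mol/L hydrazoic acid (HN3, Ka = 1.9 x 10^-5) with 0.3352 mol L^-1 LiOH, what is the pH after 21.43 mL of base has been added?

Initial n(HN3) = 0.3762 x 0.02610 = 0.009819 mol.
n(LiOH) added = 0.3352 x 0.02143 = 0.007183 mol, converting that many moles of HN3 to N3-.
Remaining n(HN3) = 0.002635 mol; n(N3-) = 0.007183 mol.
By Henderson-Hasselbalch, pH = pKa + log([A^-]/[HA]) = 4.72 + log(0.007183/0.002635) = 4.72 + (+0.44) = 5.16.

5.16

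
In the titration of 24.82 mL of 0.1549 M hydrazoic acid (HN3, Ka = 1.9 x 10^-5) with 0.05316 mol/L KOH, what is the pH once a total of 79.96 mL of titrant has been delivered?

n(acid) = 0.1549 x 0.02482 = 0.003845 mol; n(KOH) added = 0.05316 x 0.07996 = 0.004251 mol.
Base is in excess by 0.004251 - 0.003845 = 0.0004061 mol in a total volume of 0.1048 L.
[OH^-] = 0.0004061/0.1048 = 0.003875 M, so pOH = 2.41 and pH = 14.00 - 2.41 = 11.59.

11.59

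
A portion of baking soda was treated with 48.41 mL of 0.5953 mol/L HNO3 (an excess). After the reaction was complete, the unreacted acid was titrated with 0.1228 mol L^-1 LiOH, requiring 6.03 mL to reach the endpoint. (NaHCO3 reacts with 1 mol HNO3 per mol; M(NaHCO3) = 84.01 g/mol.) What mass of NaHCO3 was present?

2.36 g

Total n(HNO3) added = 0.5953 x 0.04841 = 0.02882 mol.
n(LiOH) used = 0.1228 x 0.006030 = 0.0007405 mol, which equals the excess n(HNO3).
So n(HNO3) consumed by the sample = 0.02882 - 0.0007405 = 0.02808 mol.
n(NaHCO3) = 0.02808 / 1 = 0.02808 mol.
mass = 0.02808 mol x 84.01 g/mol = 2.36 g.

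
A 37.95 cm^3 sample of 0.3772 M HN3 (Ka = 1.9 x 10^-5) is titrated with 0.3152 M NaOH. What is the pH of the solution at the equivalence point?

8.98

n(HN3) = 0.3772 x 0.03795 = 0.01431 mol; V(NaOH) at equivalence = 0.01431/0.3152 = 0.04541 L.
At equivalence all the acid is converted to N3-; total volume = 0.03795 + 0.04541 = 0.08336 L, so [N3-] = 0.01431/0.08336 = 0.1717 M.
Kb = Kw/Ka = 1.0e-14 / 1.9 x 10^-5 = 5.26e-10.
[OH^-] = sqrt(Kb x [N3-]) = sqrt(5.26e-10 x 0.1717) = 9.51e-6 M.
pOH = 5.02, so pH = 14.00 - 5.02 = 8.98.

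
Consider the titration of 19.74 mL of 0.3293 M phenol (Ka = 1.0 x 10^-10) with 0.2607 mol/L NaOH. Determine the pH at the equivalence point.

n(C6H5OH) = 0.3293 x 0.01974 = 0.006500 mol; V(NaOH) at equivalence = 0.006500/0.2607 = 0.02493 L.
At equivalence all the acid is converted to C6H5O-; total volume = 0.01974 + 0.02493 = 0.04467 L, so [C6H5O-] = 0.006500/0.04467 = 0.1455 M.
Kb = Kw/Ka = 1.0e-14 / 1.0 x 10^-10 = 0.000100.
[OH^-] = sqrt(Kb x [C6H5O-]) = sqrt(0.000100 x 0.1455) = 0.00381 M.
pOH = 2.42, so pH = 14.00 - 2.42 = 11.58.

11.58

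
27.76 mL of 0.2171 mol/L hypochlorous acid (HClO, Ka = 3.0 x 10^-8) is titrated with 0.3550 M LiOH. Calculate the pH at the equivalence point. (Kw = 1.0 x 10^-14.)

10.33

n(HClO) = 0.2171 x 0.02776 = 0.006027 mol; V(LiOH) at equivalence = 0.006027/0.3550 = 0.01698 L.
At equivalence all the acid is converted to ClO-; total volume = 0.02776 + 0.01698 = 0.04474 L, so [ClO-] = 0.006027/0.04474 = 0.1347 M.
Kb = Kw/Ka = 1.0e-14 / 3.0 x 10^-8 = 3.33e-7.
[OH^-] = sqrt(Kb x [ClO-]) = sqrt(3.33e-7 x 0.1347) = 0.000212 M.
pOH = 3.67, so pH = 14.00 - 3.67 = 10.33.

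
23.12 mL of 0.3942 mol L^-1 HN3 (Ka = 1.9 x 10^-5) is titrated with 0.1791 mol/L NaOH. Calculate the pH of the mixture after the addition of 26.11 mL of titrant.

4.74

Initial n(HN3) = 0.3942 x 0.02312 = 0.009114 mol.
n(NaOH) added = 0.1791 x 0.02611 = 0.004676 mol, converting that many moles of HN3 to N3-.
Remaining n(HN3) = 0.004438 mol; n(N3-) = 0.004676 mol.
By Henderson-Hasselbalch, pH = pKa + log([A^-]/[HA]) = 4.72 + log(0.004676/0.004438) = 4.72 + (+0.02) = 4.74.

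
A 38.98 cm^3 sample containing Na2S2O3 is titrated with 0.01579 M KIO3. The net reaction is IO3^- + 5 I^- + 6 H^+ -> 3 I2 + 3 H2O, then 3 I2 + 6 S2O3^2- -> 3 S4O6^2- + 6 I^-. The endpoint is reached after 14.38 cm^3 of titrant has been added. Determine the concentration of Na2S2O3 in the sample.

n(KIO3) = 0.01579 x 0.01438 = 0.0002271 mol.
From the balanced equation, 1 mol KIO3 reacts with 6 mol Na2S2O3, so n(Na2S2O3) = 0.0002271 x 6/1 = 0.001362 mol.
[Na2S2O3] = 0.001362 / 0.03898 L = 0.0350 M.

0.0350 M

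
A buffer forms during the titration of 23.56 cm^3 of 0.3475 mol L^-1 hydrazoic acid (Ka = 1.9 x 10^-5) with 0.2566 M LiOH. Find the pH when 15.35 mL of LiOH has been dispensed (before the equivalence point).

Initial n(HN3) = 0.3475 x 0.02356 = 0.008187 mol.
n(LiOH) added = 0.2566 x 0.01535 = 0.003939 mol, converting that many moles of HN3 to N3-.
Remaining n(HN3) = 0.004248 mol; n(N3-) = 0.003939 mol.
By Henderson-Hasselbalch, pH = pKa + log([A^-]/[HA]) = 4.72 + log(0.003939/0.004248) = 4.72 + (-0.03) = 4.69.

4.69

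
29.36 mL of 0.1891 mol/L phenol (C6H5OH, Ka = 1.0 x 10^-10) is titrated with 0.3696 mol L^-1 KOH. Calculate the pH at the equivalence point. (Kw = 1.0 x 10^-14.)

11.55

n(C6H5OH) = 0.1891 x 0.02936 = 0.005552 mol; V(KOH) at equivalence = 0.005552/0.3696 = 0.01502 L.
At equivalence all the acid is converted to C6H5O-; total volume = 0.02936 + 0.01502 = 0.04438 L, so [C6H5O-] = 0.005552/0.04438 = 0.1251 M.
Kb = Kw/Ka = 1.0e-14 / 1.0 x 10^-10 = 0.000100.
[OH^-] = sqrt(Kb x [C6H5O-]) = sqrt(0.000100 x 0.1251) = 0.00354 M.
pOH = 2.45, so pH = 14.00 - 2.45 = 11.55.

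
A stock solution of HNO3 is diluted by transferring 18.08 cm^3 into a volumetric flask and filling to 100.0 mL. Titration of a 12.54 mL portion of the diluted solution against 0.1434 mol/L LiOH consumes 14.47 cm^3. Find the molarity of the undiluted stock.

0.915 M

n(LiOH) = 0.1434 x 0.01447 = 0.002075 mol.
n(HNO3) in the aliquot = 0.002075 mol.
[diluted HNO3] = 0.002075 / 0.01254 = 0.1655 M.
Dilution factor = 100.0/18.08 = 5.531, so [stock] = 0.1655 x 5.531 = 0.915 M.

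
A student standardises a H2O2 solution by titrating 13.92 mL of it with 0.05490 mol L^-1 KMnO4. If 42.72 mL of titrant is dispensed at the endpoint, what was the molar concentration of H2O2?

0.421 M

n(KMnO4) = 0.05490 x 0.04272 = 0.002345 mol.
From the balanced equation, 2 mol KMnO4 reacts with 5 mol H2O2, so n(H2O2) = 0.002345 x 5/2 = 0.005863 mol.
[H2O2] = 0.005863 / 0.01392 L = 0.421 M.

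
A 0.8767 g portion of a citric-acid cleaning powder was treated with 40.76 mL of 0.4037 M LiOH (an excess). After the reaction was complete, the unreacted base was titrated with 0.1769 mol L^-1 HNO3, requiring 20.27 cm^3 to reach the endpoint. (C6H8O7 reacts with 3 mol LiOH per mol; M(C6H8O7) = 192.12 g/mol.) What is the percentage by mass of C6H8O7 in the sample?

Total n(LiOH) added = 0.4037 x 0.04076 = 0.01645 mol.
n(HNO3) used = 0.1769 x 0.02027 = 0.003586 mol, which equals the excess n(LiOH).
So n(LiOH) consumed by the sample = 0.01645 - 0.003586 = 0.01287 mol.
n(C6H8O7) = 0.01287 / 3 = 0.004290 mol.
mass C6H8O7 = 0.004290 x 192.12 = 0.8241 g, so %C6H8O7 = 0.8241/0.8767 x 100 = 94.0%.

94.0%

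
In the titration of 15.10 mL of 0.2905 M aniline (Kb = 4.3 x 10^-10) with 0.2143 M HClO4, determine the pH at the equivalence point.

n(C6H5NH2) = 0.2905 x 0.01510 = 0.004387 mol; V(HClO4) at equivalence = 0.004387/0.2143 = 0.02047 L.
At equivalence the base is fully converted to C6H5NH3+; total volume = 0.03557 L, so [C6H5NH3+] = 0.004387/0.03557 = 0.1233 M.
Ka(C6H5NH3+) = Kw/Kb = 1.0e-14 / 4.3 x 10^-10 = 2.33e-5.
[H^+] = sqrt(Ka x [C6H5NH3+]) = sqrt(2.33e-5 x 0.1233) = 0.00169 M.
pH = -log(0.00169) = 2.77.

2.77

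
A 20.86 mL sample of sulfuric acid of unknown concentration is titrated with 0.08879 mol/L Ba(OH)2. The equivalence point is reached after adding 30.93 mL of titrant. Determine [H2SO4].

0.132 M

n(Ba(OH)2) delivered = 0.08879 x 0.03093 = 0.002746 mol.
For a 1:1 reaction, n(H2SO4) = 0.002746 mol.
[H2SO4] = 0.002746 mol / 0.02086 L = 0.132 M.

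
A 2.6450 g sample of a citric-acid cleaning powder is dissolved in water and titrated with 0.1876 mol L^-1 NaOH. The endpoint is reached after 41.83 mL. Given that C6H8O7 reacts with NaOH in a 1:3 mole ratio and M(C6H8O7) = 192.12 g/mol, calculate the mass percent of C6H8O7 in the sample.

n(NaOH) = 0.1876 x 0.04183 = 0.007847 mol.
n(C6H8O7) = 0.007847 / 3 = 0.002616 mol.
mass of C6H8O7 = 0.002616 x 192.12 = 0.5025 g.
% purity = 0.5025 / 2.6450 x 100 = 19.0%.

19.0%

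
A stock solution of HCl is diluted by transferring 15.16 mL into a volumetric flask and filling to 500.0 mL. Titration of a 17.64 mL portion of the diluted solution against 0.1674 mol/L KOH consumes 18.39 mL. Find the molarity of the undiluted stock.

n(KOH) = 0.1674 x 0.01839 = 0.003078 mol.
n(HCl) in the aliquot = 0.003078 mol.
[diluted HCl] = 0.003078 / 0.01764 = 0.1745 M.
Dilution factor = 500.0/15.16 = 32.98, so [stock] = 0.1745 x 32.98 = 5.76 M.

5.76 M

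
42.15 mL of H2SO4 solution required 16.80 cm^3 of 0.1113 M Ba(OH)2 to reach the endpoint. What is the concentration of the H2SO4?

0.0444 M

n(Ba(OH)2) delivered = 0.1113 x 0.01680 = 0.001870 mol.
For a 1:1 reaction, n(H2SO4) = 0.001870 mol.
[H2SO4] = 0.001870 mol / 0.04215 L = 0.0444 M.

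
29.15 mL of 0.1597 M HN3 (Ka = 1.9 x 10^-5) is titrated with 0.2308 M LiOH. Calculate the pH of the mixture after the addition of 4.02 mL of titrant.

Initial n(HN3) = 0.1597 x 0.02915 = 0.004655 mol.
n(LiOH) added = 0.2308 x 0.004020 = 0.0009278 mol, converting that many moles of HN3 to N3-.
Remaining n(HN3) = 0.003727 mol; n(N3-) = 0.0009278 mol.
By Henderson-Hasselbalch, pH = pKa + log([A^-]/[HA]) = 4.72 + log(0.0009278/0.003727) = 4.72 + (-0.60) = 4.12.

4.12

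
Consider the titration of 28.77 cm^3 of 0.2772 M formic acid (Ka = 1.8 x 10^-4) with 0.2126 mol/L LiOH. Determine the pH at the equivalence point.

8.41

n(HCOOH) = 0.2772 x 0.02877 = 0.007975 mol; V(LiOH) at equivalence = 0.007975/0.2126 = 0.03751 L.
At equivalence all the acid is converted to HCOO-; total volume = 0.02877 + 0.03751 = 0.06628 L, so [HCOO-] = 0.007975/0.06628 = 0.1203 M.
Kb = Kw/Ka = 1.0e-14 / 1.8 x 10^-4 = 5.56e-11.
[OH^-] = sqrt(Kb x [HCOO-]) = sqrt(5.56e-11 x 0.1203) = 2.59e-6 M.
pOH = 5.59, so pH = 14.00 - 5.59 = 8.41.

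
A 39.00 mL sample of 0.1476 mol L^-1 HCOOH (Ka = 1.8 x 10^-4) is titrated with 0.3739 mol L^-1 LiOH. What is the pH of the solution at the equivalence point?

n(HCOOH) = 0.1476 x 0.03900 = 0.005756 mol; V(LiOH) at equivalence = 0.005756/0.3739 = 0.01540 L.
At equivalence all the acid is converted to HCOO-; total volume = 0.03900 + 0.01540 = 0.05440 L, so [HCOO-] = 0.005756/0.05440 = 0.1058 M.
Kb = Kw/Ka = 1.0e-14 / 1.8 x 10^-4 = 5.56e-11.
[OH^-] = sqrt(Kb x [HCOO-]) = sqrt(5.56e-11 x 0.1058) = 2.42e-6 M.
pOH = 5.62, so pH = 14.00 - 5.62 = 8.38.

8.38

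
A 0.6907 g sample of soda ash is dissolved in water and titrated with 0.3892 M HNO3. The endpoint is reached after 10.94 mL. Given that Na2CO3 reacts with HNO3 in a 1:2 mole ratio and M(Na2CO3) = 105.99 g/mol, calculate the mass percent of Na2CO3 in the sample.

32.7%

n(HNO3) = 0.3892 x 0.01094 = 0.004258 mol.
n(Na2CO3) = 0.004258 / 2 = 0.002129 mol.
mass of Na2CO3 = 0.002129 x 105.99 = 0.2256 g.
% purity = 0.2256 / 0.6907 x 100 = 32.7%.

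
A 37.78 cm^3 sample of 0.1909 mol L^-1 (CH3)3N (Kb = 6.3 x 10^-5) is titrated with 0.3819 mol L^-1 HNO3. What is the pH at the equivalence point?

5.35

n((CH3)3N) = 0.1909 x 0.03778 = 0.007212 mol; V(HNO3) at equivalence = 0.007212/0.3819 = 0.01889 L.
At equivalence the base is fully converted to (CH3)3NH+; total volume = 0.05667 L, so [(CH3)3NH+] = 0.007212/0.05667 = 0.1273 M.
Ka((CH3)3NH+) = Kw/Kb = 1.0e-14 / 6.3 x 10^-5 = 1.59e-10.
[H^+] = sqrt(Ka x [(CH3)3NH+]) = sqrt(1.59e-10 x 0.1273) = 4.49e-6 M.
pH = -log(4.49e-6) = 5.35.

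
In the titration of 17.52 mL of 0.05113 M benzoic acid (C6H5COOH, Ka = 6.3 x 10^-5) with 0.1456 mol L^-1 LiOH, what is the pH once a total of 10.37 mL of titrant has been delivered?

n(acid) = 0.05113 x 0.01752 = 0.0008958 mol; n(LiOH) added = 0.1456 x 0.01037 = 0.001510 mol.
Base is in excess by 0.001510 - 0.0008958 = 0.0006141 mol in a total volume of 0.02789 L.
[OH^-] = 0.0006141/0.02789 = 0.02202 M, so pOH = 1.66 and pH = 14.00 - 1.66 = 12.34.

12.34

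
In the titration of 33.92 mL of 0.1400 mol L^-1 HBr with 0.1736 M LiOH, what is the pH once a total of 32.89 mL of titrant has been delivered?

12.16

n(acid) = 0.1400 x 0.03392 = 0.004749 mol; n(LiOH) added = 0.1736 x 0.03289 = 0.005710 mol.
Base is in excess by 0.005710 - 0.004749 = 0.0009609 mol in a total volume of 0.06681 L.
[OH^-] = 0.0009609/0.06681 = 0.01438 M, so pOH = 1.84 and pH = 14.00 - 1.84 = 12.16.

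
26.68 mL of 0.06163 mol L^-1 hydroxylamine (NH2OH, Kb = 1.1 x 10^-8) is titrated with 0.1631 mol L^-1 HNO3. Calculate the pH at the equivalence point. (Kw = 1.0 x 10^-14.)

3.70

n(NH2OH) = 0.06163 x 0.02668 = 0.001644 mol; V(HNO3) at equivalence = 0.001644/0.1631 = 0.01008 L.
At equivalence the base is fully converted to NH3OH+; total volume = 0.03676 L, so [NH3OH+] = 0.001644/0.03676 = 0.04473 M.
Ka(NH3OH+) = Kw/Kb = 1.0e-14 / 1.1 x 10^-8 = 9.09e-7.
[H^+] = sqrt(Ka x [NH3OH+]) = sqrt(9.09e-7 x 0.04473) = 0.000202 M.
pH = -log(0.000202) = 3.70.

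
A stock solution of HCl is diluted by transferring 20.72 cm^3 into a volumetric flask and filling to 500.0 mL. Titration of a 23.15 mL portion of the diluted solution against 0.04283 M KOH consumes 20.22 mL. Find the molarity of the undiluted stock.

n(KOH) = 0.04283 x 0.02022 = 0.0008660 mol.
n(HCl) in the aliquot = 0.0008660 mol.
[diluted HCl] = 0.0008660 / 0.02315 = 0.03741 M.
Dilution factor = 500.0/20.72 = 24.13, so [stock] = 0.03741 x 24.13 = 0.903 M.

0.903 M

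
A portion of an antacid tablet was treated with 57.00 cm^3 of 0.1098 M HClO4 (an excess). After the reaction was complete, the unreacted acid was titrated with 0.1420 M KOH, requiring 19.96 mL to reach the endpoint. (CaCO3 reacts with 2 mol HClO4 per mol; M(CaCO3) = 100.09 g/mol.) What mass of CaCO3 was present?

0.171 g

Total n(HClO4) added = 0.1098 x 0.05700 = 0.006259 mol.
n(KOH) used = 0.1420 x 0.01996 = 0.002834 mol, which equals the excess n(HClO4).
So n(HClO4) consumed by the sample = 0.006259 - 0.002834 = 0.003424 mol.
n(CaCO3) = 0.003424 / 2 = 0.001712 mol.
mass = 0.001712 mol x 100.09 g/mol = 0.171 g.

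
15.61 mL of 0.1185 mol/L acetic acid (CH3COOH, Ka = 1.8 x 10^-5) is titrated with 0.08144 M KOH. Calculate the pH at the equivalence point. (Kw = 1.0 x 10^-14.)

n(CH3COOH) = 0.1185 x 0.01561 = 0.001850 mol; V(KOH) at equivalence = 0.001850/0.08144 = 0.02271 L.
At equivalence all the acid is converted to CH3COO-; total volume = 0.01561 + 0.02271 = 0.03832 L, so [CH3COO-] = 0.001850/0.03832 = 0.04827 M.
Kb = Kw/Ka = 1.0e-14 / 1.8 x 10^-5 = 5.56e-10.
[OH^-] = sqrt(Kb x [CH3COO-]) = sqrt(5.56e-10 x 0.04827) = 5.18e-6 M.
pOH = 5.29, so pH = 14.00 - 5.29 = 8.71.

8.71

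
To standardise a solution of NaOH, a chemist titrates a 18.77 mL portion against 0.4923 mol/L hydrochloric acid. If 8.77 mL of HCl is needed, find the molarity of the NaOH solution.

0.230 M

n(HCl) delivered = 0.4923 x 0.008770 = 0.004317 mol.
For a 1:1 reaction, n(NaOH) = 0.004317 mol.
[NaOH] = 0.004317 mol / 0.01877 L = 0.230 M.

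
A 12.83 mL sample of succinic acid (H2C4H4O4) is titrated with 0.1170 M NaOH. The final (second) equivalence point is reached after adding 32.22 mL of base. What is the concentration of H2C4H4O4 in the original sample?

0.147 M

n(NaOH) = 0.1170 x 0.03222 = 0.003770 mol.
At the final (second) equivalence point, 2 mol OH^- react per mol H2C4H4O4, so n(H2C4H4O4) = 0.003770 / 2 = 0.001885 mol.
[H2C4H4O4] = 0.001885 / 0.01283 L = 0.147 M.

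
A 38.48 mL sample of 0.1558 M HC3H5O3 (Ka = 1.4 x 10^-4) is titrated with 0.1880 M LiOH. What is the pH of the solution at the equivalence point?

n(HC3H5O3) = 0.1558 x 0.03848 = 0.005995 mol; V(LiOH) at equivalence = 0.005995/0.1880 = 0.03189 L.
At equivalence all the acid is converted to C3H5O3-; total volume = 0.03848 + 0.03189 = 0.07037 L, so [C3H5O3-] = 0.005995/0.07037 = 0.08520 M.
Kb = Kw/Ka = 1.0e-14 / 1.4 x 10^-4 = 7.14e-11.
[OH^-] = sqrt(Kb x [C3H5O3-]) = sqrt(7.14e-11 x 0.08520) = 2.47e-6 M.
pOH = 5.61, so pH = 14.00 - 5.61 = 8.39.

8.39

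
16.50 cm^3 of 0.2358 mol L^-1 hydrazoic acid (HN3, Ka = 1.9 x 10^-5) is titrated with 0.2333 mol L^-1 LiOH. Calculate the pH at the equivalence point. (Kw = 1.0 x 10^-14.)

8.90

n(HN3) = 0.2358 x 0.01650 = 0.003891 mol; V(LiOH) at equivalence = 0.003891/0.2333 = 0.01668 L.
At equivalence all the acid is converted to N3-; total volume = 0.01650 + 0.01668 = 0.03318 L, so [N3-] = 0.003891/0.03318 = 0.1173 M.
Kb = Kw/Ka = 1.0e-14 / 1.9 x 10^-5 = 5.26e-10.
[OH^-] = sqrt(Kb x [N3-]) = sqrt(5.26e-10 x 0.1173) = 7.86e-6 M.
pOH = 5.10, so pH = 14.00 - 5.10 = 8.90.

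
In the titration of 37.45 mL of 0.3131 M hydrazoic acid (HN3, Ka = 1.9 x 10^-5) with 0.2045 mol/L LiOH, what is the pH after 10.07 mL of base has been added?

Initial n(HN3) = 0.3131 x 0.03745 = 0.01173 mol.
n(LiOH) added = 0.2045 x 0.01007 = 0.002059 mol, converting that many moles of HN3 to N3-.
Remaining n(HN3) = 0.009666 mol; n(N3-) = 0.002059 mol.
By Henderson-Hasselbalch, pH = pKa + log([A^-]/[HA]) = 4.72 + log(0.002059/0.009666) = 4.72 + (-0.67) = 4.05.

4.05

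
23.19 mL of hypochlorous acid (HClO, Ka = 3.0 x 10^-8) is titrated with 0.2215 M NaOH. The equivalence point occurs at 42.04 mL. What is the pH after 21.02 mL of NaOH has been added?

21.02 mL is exactly half the equivalence volume (42.04/2), i.e. the half-equivalence point.
There, n(HA) = n(A^-), so pH = pKa = -log(3.0 x 10^-8) = 7.52.

7.52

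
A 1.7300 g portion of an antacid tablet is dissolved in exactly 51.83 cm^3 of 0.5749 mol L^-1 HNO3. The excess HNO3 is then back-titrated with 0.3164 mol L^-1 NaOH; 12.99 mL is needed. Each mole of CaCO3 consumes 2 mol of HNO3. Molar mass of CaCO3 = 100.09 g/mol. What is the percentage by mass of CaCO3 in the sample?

74.3%

Total n(HNO3) added = 0.5749 x 0.05183 = 0.02980 mol.
n(NaOH) used = 0.3164 x 0.01299 = 0.004110 mol, which equals the excess n(HNO3).
So n(HNO3) consumed by the sample = 0.02980 - 0.004110 = 0.02569 mol.
n(CaCO3) = 0.02569 / 2 = 0.01284 mol.
mass CaCO3 = 0.01284 x 100.09 = 1.286 g, so %CaCO3 = 1.286/1.7300 x 100 = 74.3%.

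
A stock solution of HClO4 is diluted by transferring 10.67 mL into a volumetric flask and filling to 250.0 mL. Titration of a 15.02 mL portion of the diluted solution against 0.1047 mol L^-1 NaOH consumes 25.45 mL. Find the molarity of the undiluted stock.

4.16 M

n(NaOH) = 0.1047 x 0.02545 = 0.002665 mol.
n(HClO4) in the aliquot = 0.002665 mol.
[diluted HClO4] = 0.002665 / 0.01502 = 0.1774 M.
Dilution factor = 250.0/10.67 = 23.43, so [stock] = 0.1774 x 23.43 = 4.16 M.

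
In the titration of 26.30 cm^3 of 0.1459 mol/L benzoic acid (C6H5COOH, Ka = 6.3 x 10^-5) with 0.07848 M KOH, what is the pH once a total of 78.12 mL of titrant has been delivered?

n(acid) = 0.1459 x 0.02630 = 0.003837 mol; n(KOH) added = 0.07848 x 0.07812 = 0.006131 mol.
Base is in excess by 0.006131 - 0.003837 = 0.002294 mol in a total volume of 0.1044 L.
[OH^-] = 0.002294/0.1044 = 0.02197 M, so pOH = 1.66 and pH = 14.00 - 1.66 = 12.34.

12.34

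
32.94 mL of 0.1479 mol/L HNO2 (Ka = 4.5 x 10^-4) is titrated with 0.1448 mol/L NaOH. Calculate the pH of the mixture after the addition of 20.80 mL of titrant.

3.56

Initial n(HNO2) = 0.1479 x 0.03294 = 0.004872 mol.
n(NaOH) added = 0.1448 x 0.02080 = 0.003012 mol, converting that many moles of HNO2 to NO2-.
Remaining n(HNO2) = 0.001860 mol; n(NO2-) = 0.003012 mol.
By Henderson-Hasselbalch, pH = pKa + log([A^-]/[HA]) = 3.35 + log(0.003012/0.001860) = 3.35 + (+0.21) = 3.56.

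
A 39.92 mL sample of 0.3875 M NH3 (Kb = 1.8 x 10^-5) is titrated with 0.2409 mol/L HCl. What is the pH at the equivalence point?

n(NH3) = 0.3875 x 0.03992 = 0.01547 mol; V(HCl) at equivalence = 0.01547/0.2409 = 0.06421 L.
At equivalence the base is fully converted to NH4+; total volume = 0.1041 L, so [NH4+] = 0.01547/0.1041 = 0.1485 M.
Ka(NH4+) = Kw/Kb = 1.0e-14 / 1.8 x 10^-5 = 5.56e-10.
[H^+] = sqrt(Ka x [NH4+]) = sqrt(5.56e-10 x 0.1485) = 9.08e-6 M.
pH = -log(9.08e-6) = 5.04.

5.04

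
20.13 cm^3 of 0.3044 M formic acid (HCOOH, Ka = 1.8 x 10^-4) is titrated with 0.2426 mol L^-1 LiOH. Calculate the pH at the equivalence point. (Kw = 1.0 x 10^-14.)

8.44

n(HCOOH) = 0.3044 x 0.02013 = 0.006128 mol; V(LiOH) at equivalence = 0.006128/0.2426 = 0.02526 L.
At equivalence all the acid is converted to HCOO-; total volume = 0.02013 + 0.02526 = 0.04539 L, so [HCOO-] = 0.006128/0.04539 = 0.1350 M.
Kb = Kw/Ka = 1.0e-14 / 1.8 x 10^-4 = 5.56e-11.
[OH^-] = sqrt(Kb x [HCOO-]) = sqrt(5.56e-11 x 0.1350) = 2.74e-6 M.
pOH = 5.56, so pH = 14.00 - 5.56 = 8.44.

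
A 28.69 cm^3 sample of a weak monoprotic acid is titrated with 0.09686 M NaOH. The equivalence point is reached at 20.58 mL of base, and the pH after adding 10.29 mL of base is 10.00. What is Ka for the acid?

10.29 mL is half of the equivalence volume, so this is the half-equivalence point where [HA] = [A^-].
At half-equivalence pH = pKa, so pKa = 10.00.
Ka = 10^(-10.00) = 1.0 x 10^-10.

1.0 x 10^-10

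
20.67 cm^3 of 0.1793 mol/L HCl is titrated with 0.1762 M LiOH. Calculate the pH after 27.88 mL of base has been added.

n(acid) = 0.1793 x 0.02067 = 0.003706 mol; n(LiOH) added = 0.1762 x 0.02788 = 0.004912 mol.
Base is in excess by 0.004912 - 0.003706 = 0.001206 mol in a total volume of 0.04855 L.
[OH^-] = 0.001206/0.04855 = 0.02485 M, so pOH = 1.60 and pH = 14.00 - 1.60 = 12.40.

12.40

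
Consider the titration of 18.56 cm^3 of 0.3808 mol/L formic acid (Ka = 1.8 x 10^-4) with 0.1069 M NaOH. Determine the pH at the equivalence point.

8.33

n(HCOOH) = 0.3808 x 0.01856 = 0.007068 mol; V(NaOH) at equivalence = 0.007068/0.1069 = 0.06611 L.
At equivalence all the acid is converted to HCOO-; total volume = 0.01856 + 0.06611 = 0.08467 L, so [HCOO-] = 0.007068/0.08467 = 0.08347 M.
Kb = Kw/Ka = 1.0e-14 / 1.8 x 10^-4 = 5.56e-11.
[OH^-] = sqrt(Kb x [HCOO-]) = sqrt(5.56e-11 x 0.08347) = 2.15e-6 M.
pOH = 5.67, so pH = 14.00 - 5.67 = 8.33.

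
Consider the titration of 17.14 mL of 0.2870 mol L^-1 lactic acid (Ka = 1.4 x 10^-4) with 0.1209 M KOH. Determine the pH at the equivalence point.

8.39

n(HC3H5O3) = 0.2870 x 0.01714 = 0.004919 mol; V(KOH) at equivalence = 0.004919/0.1209 = 0.04069 L.
At equivalence all the acid is converted to C3H5O3-; total volume = 0.01714 + 0.04069 = 0.05783 L, so [C3H5O3-] = 0.004919/0.05783 = 0.08507 M.
Kb = Kw/Ka = 1.0e-14 / 1.4 x 10^-4 = 7.14e-11.
[OH^-] = sqrt(Kb x [C3H5O3-]) = sqrt(7.14e-11 x 0.08507) = 2.46e-6 M.
pOH = 5.61, so pH = 14.00 - 5.61 = 8.39.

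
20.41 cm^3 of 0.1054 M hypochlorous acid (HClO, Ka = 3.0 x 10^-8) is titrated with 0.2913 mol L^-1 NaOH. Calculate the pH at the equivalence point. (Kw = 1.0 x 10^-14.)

n(HClO) = 0.1054 x 0.02041 = 0.002151 mol; V(NaOH) at equivalence = 0.002151/0.2913 = 0.007385 L.
At equivalence all the acid is converted to ClO-; total volume = 0.02041 + 0.007385 = 0.02779 L, so [ClO-] = 0.002151/0.02779 = 0.07740 M.
Kb = Kw/Ka = 1.0e-14 / 3.0 x 10^-8 = 3.33e-7.
[OH^-] = sqrt(Kb x [ClO-]) = sqrt(3.33e-7 x 0.07740) = 0.000161 M.
pOH = 3.79, so pH = 14.00 - 3.79 = 10.21.

10.21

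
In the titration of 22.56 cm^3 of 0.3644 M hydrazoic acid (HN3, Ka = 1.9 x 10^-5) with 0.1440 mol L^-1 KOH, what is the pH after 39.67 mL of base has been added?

Initial n(HN3) = 0.3644 x 0.02256 = 0.008221 mol.
n(KOH) added = 0.1440 x 0.03967 = 0.005712 mol, converting that many moles of HN3 to N3-.
Remaining n(HN3) = 0.002508 mol; n(N3-) = 0.005712 mol.
By Henderson-Hasselbalch, pH = pKa + log([A^-]/[HA]) = 4.72 + log(0.005712/0.002508) = 4.72 + (+0.36) = 5.08.

5.08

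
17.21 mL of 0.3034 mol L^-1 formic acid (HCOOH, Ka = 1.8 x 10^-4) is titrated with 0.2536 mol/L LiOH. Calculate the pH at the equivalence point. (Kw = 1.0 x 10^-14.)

n(HCOOH) = 0.3034 x 0.01721 = 0.005222 mol; V(LiOH) at equivalence = 0.005222/0.2536 = 0.02059 L.
At equivalence all the acid is converted to HCOO-; total volume = 0.01721 + 0.02059 = 0.03780 L, so [HCOO-] = 0.005222/0.03780 = 0.1381 M.
Kb = Kw/Ka = 1.0e-14 / 1.8 x 10^-4 = 5.56e-11.
[OH^-] = sqrt(Kb x [HCOO-]) = sqrt(5.56e-11 x 0.1381) = 2.77e-6 M.
pOH = 5.56, so pH = 14.00 - 5.56 = 8.44.

8.44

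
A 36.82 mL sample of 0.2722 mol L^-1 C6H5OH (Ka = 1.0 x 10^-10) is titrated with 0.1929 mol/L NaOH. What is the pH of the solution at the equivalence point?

11.53

n(C6H5OH) = 0.2722 x 0.03682 = 0.01002 mol; V(NaOH) at equivalence = 0.01002/0.1929 = 0.05196 L.
At equivalence all the acid is converted to C6H5O-; total volume = 0.03682 + 0.05196 = 0.08878 L, so [C6H5O-] = 0.01002/0.08878 = 0.1129 M.
Kb = Kw/Ka = 1.0e-14 / 1.0 x 10^-10 = 0.000100.
[OH^-] = sqrt(Kb x [C6H5O-]) = sqrt(0.000100 x 0.1129) = 0.00336 M.
pOH = 2.47, so pH = 14.00 - 2.47 = 11.53.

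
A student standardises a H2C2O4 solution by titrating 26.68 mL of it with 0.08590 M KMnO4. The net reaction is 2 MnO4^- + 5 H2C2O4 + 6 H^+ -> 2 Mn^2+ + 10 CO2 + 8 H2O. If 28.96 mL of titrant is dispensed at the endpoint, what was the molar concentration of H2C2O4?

n(KMnO4) = 0.08590 x 0.02896 = 0.002488 mol.
From the balanced equation, 2 mol KMnO4 reacts with 5 mol H2C2O4, so n(H2C2O4) = 0.002488 x 5/2 = 0.006219 mol.
[H2C2O4] = 0.006219 / 0.02668 L = 0.233 M.

0.233 M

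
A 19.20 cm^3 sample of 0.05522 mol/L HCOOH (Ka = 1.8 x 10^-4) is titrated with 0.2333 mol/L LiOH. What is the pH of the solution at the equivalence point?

8.20

n(HCOOH) = 0.05522 x 0.01920 = 0.001060 mol; V(LiOH) at equivalence = 0.001060/0.2333 = 0.004544 L.
At equivalence all the acid is converted to HCOO-; total volume = 0.01920 + 0.004544 = 0.02374 L, so [HCOO-] = 0.001060/0.02374 = 0.04465 M.
Kb = Kw/Ka = 1.0e-14 / 1.8 x 10^-4 = 5.56e-11.
[OH^-] = sqrt(Kb x [HCOO-]) = sqrt(5.56e-11 x 0.04465) = 1.58e-6 M.
pOH = 5.80, so pH = 14.00 - 5.80 = 8.20.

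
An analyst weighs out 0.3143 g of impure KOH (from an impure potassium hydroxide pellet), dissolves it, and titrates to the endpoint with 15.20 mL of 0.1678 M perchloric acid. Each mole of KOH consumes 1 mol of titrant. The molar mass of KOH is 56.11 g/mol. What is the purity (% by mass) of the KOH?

45.5%

n(HClO4) = 0.1678 x 0.01520 = 0.002551 mol.
n(KOH) = 0.002551 / 1 = 0.002551 mol.
mass of KOH = 0.002551 x 56.11 = 0.1431 g.
% purity = 0.1431 / 0.3143 x 100 = 45.5%.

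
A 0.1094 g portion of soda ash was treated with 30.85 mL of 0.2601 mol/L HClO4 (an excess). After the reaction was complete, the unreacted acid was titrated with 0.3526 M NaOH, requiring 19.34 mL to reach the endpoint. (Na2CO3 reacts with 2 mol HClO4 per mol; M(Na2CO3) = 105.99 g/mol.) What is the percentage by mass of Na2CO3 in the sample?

Total n(HClO4) added = 0.2601 x 0.03085 = 0.008024 mol.
n(NaOH) used = 0.3526 x 0.01934 = 0.006819 mol, which equals the excess n(HClO4).
So n(HClO4) consumed by the sample = 0.008024 - 0.006819 = 0.001205 mol.
n(Na2CO3) = 0.001205 / 2 = 0.0006024 mol.
mass Na2CO3 = 0.0006024 x 105.99 = 0.06385 g, so %Na2CO3 = 0.06385/0.1094 x 100 = 58.4%.

58.4%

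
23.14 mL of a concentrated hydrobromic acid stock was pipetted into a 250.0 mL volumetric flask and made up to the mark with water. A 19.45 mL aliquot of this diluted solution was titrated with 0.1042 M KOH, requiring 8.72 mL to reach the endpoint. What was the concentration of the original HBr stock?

0.505 M

n(KOH) = 0.1042 x 0.008720 = 0.0009086 mol.
n(HBr) in the aliquot = 0.0009086 mol.
[diluted HBr] = 0.0009086 / 0.01945 = 0.04672 M.
Dilution factor = 250.0/23.14 = 10.80, so [stock] = 0.04672 x 10.80 = 0.505 M.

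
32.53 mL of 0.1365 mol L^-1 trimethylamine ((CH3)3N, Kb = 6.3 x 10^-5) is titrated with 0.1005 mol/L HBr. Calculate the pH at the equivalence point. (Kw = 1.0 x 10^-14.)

n((CH3)3N) = 0.1365 x 0.03253 = 0.004440 mol; V(HBr) at equivalence = 0.004440/0.1005 = 0.04418 L.
At equivalence the base is fully converted to (CH3)3NH+; total volume = 0.07671 L, so [(CH3)3NH+] = 0.004440/0.07671 = 0.05788 M.
Ka((CH3)3NH+) = Kw/Kb = 1.0e-14 / 6.3 x 10^-5 = 1.59e-10.
[H^+] = sqrt(Ka x [(CH3)3NH+]) = sqrt(1.59e-10 x 0.05788) = 3.03e-6 M.
pH = -log(3.03e-6) = 5.52.

5.52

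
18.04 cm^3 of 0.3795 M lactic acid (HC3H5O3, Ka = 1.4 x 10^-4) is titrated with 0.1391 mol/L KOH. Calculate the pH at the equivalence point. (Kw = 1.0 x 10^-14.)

n(HC3H5O3) = 0.3795 x 0.01804 = 0.006846 mol; V(KOH) at equivalence = 0.006846/0.1391 = 0.04922 L.
At equivalence all the acid is converted to C3H5O3-; total volume = 0.01804 + 0.04922 = 0.06726 L, so [C3H5O3-] = 0.006846/0.06726 = 0.1018 M.
Kb = Kw/Ka = 1.0e-14 / 1.4 x 10^-4 = 7.14e-11.
[OH^-] = sqrt(Kb x [C3H5O3-]) = sqrt(7.14e-11 x 0.1018) = 2.70e-6 M.
pOH = 5.57, so pH = 14.00 - 5.57 = 8.43.

8.43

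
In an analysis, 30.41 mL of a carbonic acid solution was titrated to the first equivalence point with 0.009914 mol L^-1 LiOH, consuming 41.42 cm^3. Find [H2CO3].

0.0135 M

n(LiOH) = 0.009914 x 0.04142 = 0.0004106 mol.
At the first equivalence point, 1 mol OH^- react per mol H2CO3, so n(H2CO3) = 0.0004106 / 1 = 0.0004106 mol.
[H2CO3] = 0.0004106 / 0.03041 L = 0.0135 M.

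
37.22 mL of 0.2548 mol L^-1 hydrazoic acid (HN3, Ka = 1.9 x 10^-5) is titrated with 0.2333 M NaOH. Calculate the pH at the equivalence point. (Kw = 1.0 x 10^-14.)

n(HN3) = 0.2548 x 0.03722 = 0.009484 mol; V(NaOH) at equivalence = 0.009484/0.2333 = 0.04065 L.
At equivalence all the acid is converted to N3-; total volume = 0.03722 + 0.04065 = 0.07787 L, so [N3-] = 0.009484/0.07787 = 0.1218 M.
Kb = Kw/Ka = 1.0e-14 / 1.9 x 10^-5 = 5.26e-10.
[OH^-] = sqrt(Kb x [N3-]) = sqrt(5.26e-10 x 0.1218) = 8.01e-6 M.
pOH = 5.10, so pH = 14.00 - 5.10 = 8.90.

8.90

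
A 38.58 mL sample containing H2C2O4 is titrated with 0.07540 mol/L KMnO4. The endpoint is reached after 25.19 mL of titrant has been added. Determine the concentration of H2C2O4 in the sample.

0.123 M

n(KMnO4) = 0.07540 x 0.02519 = 0.001899 mol.
From the balanced equation, 2 mol KMnO4 reacts with 5 mol H2C2O4, so n(H2C2O4) = 0.001899 x 5/2 = 0.004748 mol.
[H2C2O4] = 0.004748 / 0.03858 L = 0.123 M.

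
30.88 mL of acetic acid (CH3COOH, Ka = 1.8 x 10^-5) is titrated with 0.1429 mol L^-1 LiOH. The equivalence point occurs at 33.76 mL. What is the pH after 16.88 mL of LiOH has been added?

4.74

16.88 mL is exactly half the equivalence volume (33.76/2), i.e. the half-equivalence point.
There, n(HA) = n(A^-), so pH = pKa = -log(1.8 x 10^-5) = 4.74.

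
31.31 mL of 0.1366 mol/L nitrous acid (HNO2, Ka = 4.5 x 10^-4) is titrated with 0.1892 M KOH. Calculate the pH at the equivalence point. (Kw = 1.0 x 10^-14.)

n(HNO2) = 0.1366 x 0.03131 = 0.004277 mol; V(KOH) at equivalence = 0.004277/0.1892 = 0.02261 L.
At equivalence all the acid is converted to NO2-; total volume = 0.03131 + 0.02261 = 0.05392 L, so [NO2-] = 0.004277/0.05392 = 0.07933 M.
Kb = Kw/Ka = 1.0e-14 / 4.5 x 10^-4 = 2.22e-11.
[OH^-] = sqrt(Kb x [NO2-]) = sqrt(2.22e-11 x 0.07933) = 1.33e-6 M.
pOH = 5.88, so pH = 14.00 - 5.88 = 8.12.

8.12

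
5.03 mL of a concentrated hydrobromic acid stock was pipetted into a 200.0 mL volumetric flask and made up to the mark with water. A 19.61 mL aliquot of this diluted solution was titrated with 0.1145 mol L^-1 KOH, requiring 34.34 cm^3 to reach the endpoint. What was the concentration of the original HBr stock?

7.97 M

n(KOH) = 0.1145 x 0.03434 = 0.003932 mol.
n(HBr) in the aliquot = 0.003932 mol.
[diluted HBr] = 0.003932 / 0.01961 = 0.2005 M.
Dilution factor = 200.0/5.030 = 39.76, so [stock] = 0.2005 x 39.76 = 7.97 M.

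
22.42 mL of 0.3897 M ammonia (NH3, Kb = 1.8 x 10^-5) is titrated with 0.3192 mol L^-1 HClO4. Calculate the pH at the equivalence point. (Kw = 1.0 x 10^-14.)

n(NH3) = 0.3897 x 0.02242 = 0.008737 mol; V(HClO4) at equivalence = 0.008737/0.3192 = 0.02737 L.
At equivalence the base is fully converted to NH4+; total volume = 0.04979 L, so [NH4+] = 0.008737/0.04979 = 0.1755 M.
Ka(NH4+) = Kw/Kb = 1.0e-14 / 1.8 x 10^-5 = 5.56e-10.
[H^+] = sqrt(Ka x [NH4+]) = sqrt(5.56e-10 x 0.1755) = 9.87e-6 M.
pH = -log(9.87e-6) = 5.01.

5.01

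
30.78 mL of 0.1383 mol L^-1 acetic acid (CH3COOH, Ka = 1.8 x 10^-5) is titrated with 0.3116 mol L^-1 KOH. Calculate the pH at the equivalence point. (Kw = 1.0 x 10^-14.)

8.86

n(CH3COOH) = 0.1383 x 0.03078 = 0.004257 mol; V(KOH) at equivalence = 0.004257/0.3116 = 0.01366 L.
At equivalence all the acid is converted to CH3COO-; total volume = 0.03078 + 0.01366 = 0.04444 L, so [CH3COO-] = 0.004257/0.04444 = 0.09579 M.
Kb = Kw/Ka = 1.0e-14 / 1.8 x 10^-5 = 5.56e-10.
[OH^-] = sqrt(Kb x [CH3COO-]) = sqrt(5.56e-10 x 0.09579) = 7.29e-6 M.
pOH = 5.14, so pH = 14.00 - 5.14 = 8.86.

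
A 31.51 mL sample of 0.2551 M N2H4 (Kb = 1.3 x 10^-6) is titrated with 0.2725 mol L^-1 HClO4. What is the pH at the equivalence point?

n(N2H4) = 0.2551 x 0.03151 = 0.008038 mol; V(HClO4) at equivalence = 0.008038/0.2725 = 0.02950 L.
At equivalence the base is fully converted to N2H5+; total volume = 0.06101 L, so [N2H5+] = 0.008038/0.06101 = 0.1318 M.
Ka(N2H5+) = Kw/Kb = 1.0e-14 / 1.3 x 10^-6 = 7.69e-9.
[H^+] = sqrt(Ka x [N2H5+]) = sqrt(7.69e-9 x 0.1318) = 3.18e-5 M.
pH = -log(3.18e-5) = 4.50.

4.50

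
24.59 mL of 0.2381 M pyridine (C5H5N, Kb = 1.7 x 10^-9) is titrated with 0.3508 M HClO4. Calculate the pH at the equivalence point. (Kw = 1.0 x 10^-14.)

3.04

n(C5H5N) = 0.2381 x 0.02459 = 0.005855 mol; V(HClO4) at equivalence = 0.005855/0.3508 = 0.01669 L.
At equivalence the base is fully converted to C5H5NH+; total volume = 0.04128 L, so [C5H5NH+] = 0.005855/0.04128 = 0.1418 M.
Ka(C5H5NH+) = Kw/Kb = 1.0e-14 / 1.7 x 10^-9 = 5.88e-6.
[H^+] = sqrt(Ka x [C5H5NH+]) = sqrt(5.88e-6 x 0.1418) = 0.000913 M.
pH = -log(0.000913) = 3.04.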